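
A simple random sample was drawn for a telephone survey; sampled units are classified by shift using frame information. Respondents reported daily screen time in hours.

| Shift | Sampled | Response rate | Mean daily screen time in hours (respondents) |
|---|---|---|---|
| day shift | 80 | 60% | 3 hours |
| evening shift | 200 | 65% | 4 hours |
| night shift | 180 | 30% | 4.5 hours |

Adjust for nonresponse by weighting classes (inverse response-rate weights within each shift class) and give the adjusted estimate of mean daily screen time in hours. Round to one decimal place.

4.0

With weight = n_sampled/n_responded per class, the weighted class total is n_sampled:
  day shift: 80 × 3 = 240
  evening shift: 200 × 4 = 800
  night shift: 180 × 4.5 = 810
Adjusted estimate = 1850 / 460 = 4.02174 → 4.0.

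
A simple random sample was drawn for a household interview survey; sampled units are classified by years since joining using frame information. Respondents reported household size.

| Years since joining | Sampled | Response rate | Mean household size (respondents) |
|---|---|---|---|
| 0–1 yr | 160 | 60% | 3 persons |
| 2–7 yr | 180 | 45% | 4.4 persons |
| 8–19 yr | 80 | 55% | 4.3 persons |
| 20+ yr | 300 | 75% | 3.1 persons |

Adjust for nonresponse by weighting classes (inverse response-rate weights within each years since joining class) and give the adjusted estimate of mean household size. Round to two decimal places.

3.54

Each respondent's weight = sampled/responded in their class; summing within a class gives n_sampled, so:
  0–1 yr: 160 × 3 = 480
  2–7 yr: 180 × 4.4 = 792
  8–19 yr: 80 × 4.3 = 344
  20+ yr: 300 × 3.1 = 930
Adjusted estimate = 2546 / 720 = 3.53611 → 3.54.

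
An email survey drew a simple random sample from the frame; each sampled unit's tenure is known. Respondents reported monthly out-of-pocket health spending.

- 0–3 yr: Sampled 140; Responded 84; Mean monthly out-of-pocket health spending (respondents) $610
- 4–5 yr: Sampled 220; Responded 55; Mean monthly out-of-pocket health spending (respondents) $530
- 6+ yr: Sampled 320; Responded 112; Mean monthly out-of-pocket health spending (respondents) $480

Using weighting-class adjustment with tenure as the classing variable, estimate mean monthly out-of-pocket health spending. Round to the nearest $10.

$520

Class response rates: 0–3 yr 84/140 = 60%, 4–5 yr 55/220 = 25%, 6+ yr 112/320 = 35%.
Inverse-response-rate weighting restores each class to its sampled count, so class totals weight by n_sampled:
  0–3 yr: 140 × 610 = 85,400
  4–5 yr: 220 × 530 = 116,600
  6+ yr: 320 × 480 = 153,600
Adjusted estimate = 355,600 / 680 = 522.941 → $520.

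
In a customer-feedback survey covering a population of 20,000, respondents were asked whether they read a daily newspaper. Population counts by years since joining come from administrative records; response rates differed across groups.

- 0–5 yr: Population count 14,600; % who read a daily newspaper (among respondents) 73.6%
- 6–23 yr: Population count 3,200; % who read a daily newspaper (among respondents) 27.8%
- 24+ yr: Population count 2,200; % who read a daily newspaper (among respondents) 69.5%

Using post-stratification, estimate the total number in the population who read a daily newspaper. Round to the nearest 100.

Estimated count per cell = population count × respondent percentage:
  0–5 yr: 14,600 × 73.6% = 10745.6
  6–23 yr: 3,200 × 27.8% = 889.6
  24+ yr: 2,200 × 69.5% = 1529
Estimated total = 13164.2 → 13,200.

13,200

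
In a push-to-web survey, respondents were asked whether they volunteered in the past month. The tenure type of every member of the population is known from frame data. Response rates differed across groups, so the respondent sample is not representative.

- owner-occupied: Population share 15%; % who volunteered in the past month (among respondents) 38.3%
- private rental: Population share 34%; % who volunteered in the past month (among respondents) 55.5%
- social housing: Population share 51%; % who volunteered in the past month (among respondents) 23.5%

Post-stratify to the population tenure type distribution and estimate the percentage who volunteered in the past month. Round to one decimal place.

Each cell contributes population-share × respondent value:
  owner-occupied: 0.15 × 38.3 = 5.745
  private rental: 0.34 × 55.5 = 18.87
  social housing: 0.51 × 23.5 = 11.985
Post-stratified estimate = 36.6 → 36.6%.

36.6%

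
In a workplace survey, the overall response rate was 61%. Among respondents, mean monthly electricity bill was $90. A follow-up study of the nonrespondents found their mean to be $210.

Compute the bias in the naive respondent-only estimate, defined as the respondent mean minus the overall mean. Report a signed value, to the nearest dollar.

-$47

Nonresponse fraction = 1 − 0.61 = 0.39.
Bias = (nonresponse fraction) × (respondent mean − nonrespondent mean)
     = 0.39 × (90 − 210) = 0.39 × -120 = -46.8.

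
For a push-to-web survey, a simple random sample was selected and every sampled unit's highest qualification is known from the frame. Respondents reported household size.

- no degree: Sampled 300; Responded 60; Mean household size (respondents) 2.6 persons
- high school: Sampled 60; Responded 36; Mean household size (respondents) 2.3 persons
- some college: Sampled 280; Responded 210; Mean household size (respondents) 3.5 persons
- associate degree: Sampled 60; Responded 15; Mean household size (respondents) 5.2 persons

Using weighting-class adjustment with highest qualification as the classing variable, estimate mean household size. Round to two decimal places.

Response rates by class: no degree 60/300 = 20%, high school 36/60 = 60%, some college 210/280 = 75%, associate degree 15/60 = 25%.
Inverse-response-rate weighting restores each class to its sampled count, so class totals weight by n_sampled:
  no degree: 300 × 2.6 = 780
  high school: 60 × 2.3 = 138
  some college: 280 × 3.5 = 980
  associate degree: 60 × 5.2 = 312
Adjusted estimate = 2210 / 700 = 3.15714 → 3.16.

3.16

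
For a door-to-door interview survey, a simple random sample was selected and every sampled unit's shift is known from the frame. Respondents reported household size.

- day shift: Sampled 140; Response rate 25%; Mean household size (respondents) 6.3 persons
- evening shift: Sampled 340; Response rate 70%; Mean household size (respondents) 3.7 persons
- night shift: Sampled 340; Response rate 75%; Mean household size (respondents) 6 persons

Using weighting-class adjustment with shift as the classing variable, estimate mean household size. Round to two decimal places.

Inverse-response-rate weighting restores each class to its sampled count, so class totals weight by n_sampled:
  day shift: 140 × 6.3 = 882
  evening shift: 340 × 3.7 = 1258
  night shift: 340 × 6 = 2040
Adjusted estimate = 4180 / 820 = 5.09756 → 5.10.

5.10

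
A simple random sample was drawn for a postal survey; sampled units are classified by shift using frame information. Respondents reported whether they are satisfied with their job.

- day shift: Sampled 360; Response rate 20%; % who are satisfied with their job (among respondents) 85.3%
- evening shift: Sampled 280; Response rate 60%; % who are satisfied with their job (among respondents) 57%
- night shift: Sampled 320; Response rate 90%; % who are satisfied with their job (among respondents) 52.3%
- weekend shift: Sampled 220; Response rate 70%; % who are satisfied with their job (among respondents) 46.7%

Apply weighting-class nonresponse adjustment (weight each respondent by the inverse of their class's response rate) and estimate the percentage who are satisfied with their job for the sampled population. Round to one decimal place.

Weighting each respondent by the inverse class response rate inflates each class back to its sampled size, so the class weight is n_sampled:
  day shift: 360 × 85.3 = 30,708
  evening shift: 280 × 57 = 15,960
  night shift: 320 × 52.3 = 16,736
  weekend shift: 220 × 46.7 = 10,274
Adjusted estimate = 73,678 / 1,180 = 62.439 → 62.4%.

62.4%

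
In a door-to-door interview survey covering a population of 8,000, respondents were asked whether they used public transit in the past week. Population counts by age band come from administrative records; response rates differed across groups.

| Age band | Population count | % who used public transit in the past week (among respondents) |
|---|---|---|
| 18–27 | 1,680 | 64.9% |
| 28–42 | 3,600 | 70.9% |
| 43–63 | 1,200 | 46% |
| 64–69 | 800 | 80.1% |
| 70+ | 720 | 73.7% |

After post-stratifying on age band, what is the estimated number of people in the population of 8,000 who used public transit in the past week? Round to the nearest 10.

5,370

Apply each group's respondent rate to its population count:
  18–27: 1,680 × 64.9% = 1090.32
  28–42: 3,600 × 70.9% = 2552.4
  43–63: 1,200 × 46% = 552
  64–69: 800 × 80.1% = 640.8
  70+: 720 × 73.7% = 530.64
Estimated total = 5366.16 → 5,370.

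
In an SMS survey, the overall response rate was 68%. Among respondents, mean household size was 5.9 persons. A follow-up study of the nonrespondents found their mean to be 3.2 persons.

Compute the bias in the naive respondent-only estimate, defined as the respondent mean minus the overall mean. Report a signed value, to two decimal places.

Nonresponse fraction = 1 − 0.68 = 0.32.
Bias = (nonresponse fraction) × (respondent mean − nonrespondent mean)
     = 0.32 × (5.9 − 3.2) = 0.32 × 2.7 = 0.864.

+0.86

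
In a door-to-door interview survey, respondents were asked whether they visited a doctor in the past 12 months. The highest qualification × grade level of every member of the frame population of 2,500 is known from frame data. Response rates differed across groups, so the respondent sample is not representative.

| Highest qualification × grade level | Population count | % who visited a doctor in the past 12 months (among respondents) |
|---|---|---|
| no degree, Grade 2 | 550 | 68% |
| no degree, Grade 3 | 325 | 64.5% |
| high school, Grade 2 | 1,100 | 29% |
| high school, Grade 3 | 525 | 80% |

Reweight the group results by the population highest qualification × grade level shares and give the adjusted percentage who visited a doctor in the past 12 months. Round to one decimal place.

Reweight to the known highest qualification × grade level distribution:
  no degree, Grade 2: (550/2,500) × 68 = 14.96
  no degree, Grade 3: (325/2,500) × 64.5 = 8.385
  high school, Grade 2: (1,100/2,500) × 29 = 12.76
  high school, Grade 3: (525/2,500) × 80 = 16.8
Post-stratified estimate = 52.905 → 52.9%.

52.9%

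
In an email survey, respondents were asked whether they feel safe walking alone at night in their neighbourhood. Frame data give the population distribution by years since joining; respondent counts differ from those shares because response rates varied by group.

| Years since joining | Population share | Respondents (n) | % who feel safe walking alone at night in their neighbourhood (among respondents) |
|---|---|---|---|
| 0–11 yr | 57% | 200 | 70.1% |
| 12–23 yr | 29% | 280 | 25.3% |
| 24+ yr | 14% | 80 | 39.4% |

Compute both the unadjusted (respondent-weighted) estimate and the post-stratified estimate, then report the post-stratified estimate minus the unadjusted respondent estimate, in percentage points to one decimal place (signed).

+9.5 percentage points

Unadjusted (pooled respondent) estimate weights by respondent counts:
  (200/560)×70.1 + (280/560)×25.3 + (80/560)×39.4 = 43.3143%
Post-stratifying to population shares instead:
  0.57×70.1 + 0.29×25.3 + 0.14×39.4 = 52.81%
Difference = 52.81 − 43.3143 = 9.4957 pp.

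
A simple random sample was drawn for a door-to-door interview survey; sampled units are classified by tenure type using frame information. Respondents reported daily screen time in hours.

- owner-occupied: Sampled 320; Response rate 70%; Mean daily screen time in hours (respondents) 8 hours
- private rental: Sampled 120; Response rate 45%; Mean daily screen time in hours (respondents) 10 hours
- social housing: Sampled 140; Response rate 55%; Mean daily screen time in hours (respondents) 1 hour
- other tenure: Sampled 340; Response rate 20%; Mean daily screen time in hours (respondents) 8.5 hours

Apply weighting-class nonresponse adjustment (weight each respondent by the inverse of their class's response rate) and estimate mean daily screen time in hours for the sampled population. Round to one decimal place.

7.4

Inverse-response-rate weighting restores each class to its sampled count, so class totals weight by n_sampled:
  owner-occupied: 320 × 8 = 2560
  private rental: 120 × 10 = 1200
  social housing: 140 × 1 = 140
  other tenure: 340 × 8.5 = 2890
Adjusted estimate = 6790 / 920 = 7.38044 → 7.4.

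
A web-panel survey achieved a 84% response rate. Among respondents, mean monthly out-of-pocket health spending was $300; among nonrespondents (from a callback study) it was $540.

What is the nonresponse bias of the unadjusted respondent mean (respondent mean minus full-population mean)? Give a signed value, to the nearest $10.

Nonresponse fraction = 1 − 0.84 = 0.16.
Bias = (nonresponse fraction) × (respondent mean − nonrespondent mean)
     = 0.16 × (300 − 540) = 0.16 × -240 = -38.4.

-$40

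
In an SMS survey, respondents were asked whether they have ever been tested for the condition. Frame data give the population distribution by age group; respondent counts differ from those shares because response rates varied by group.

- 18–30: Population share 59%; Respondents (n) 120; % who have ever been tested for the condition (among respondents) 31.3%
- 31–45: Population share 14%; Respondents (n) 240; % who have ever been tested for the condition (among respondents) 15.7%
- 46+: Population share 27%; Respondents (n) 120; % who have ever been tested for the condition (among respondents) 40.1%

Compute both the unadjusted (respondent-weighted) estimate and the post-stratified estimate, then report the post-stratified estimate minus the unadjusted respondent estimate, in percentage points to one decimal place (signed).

Unadjusted (pooled respondent) estimate weights by respondent counts:
  (120/480)×31.3 + (240/480)×15.7 + (120/480)×40.1 = 25.7%
Post-stratified estimate weights by population shares:
  0.59×31.3 + 0.14×15.7 + 0.27×40.1 = 31.492%
Difference = 31.492 − 25.7 = 5.792 pp.

+5.8 percentage points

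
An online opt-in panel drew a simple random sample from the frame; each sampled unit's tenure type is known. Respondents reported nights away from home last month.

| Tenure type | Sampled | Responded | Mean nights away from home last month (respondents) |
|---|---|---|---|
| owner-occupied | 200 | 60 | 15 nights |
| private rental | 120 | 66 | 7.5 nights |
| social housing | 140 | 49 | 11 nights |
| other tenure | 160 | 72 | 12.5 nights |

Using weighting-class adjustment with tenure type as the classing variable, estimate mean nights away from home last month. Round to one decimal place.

12.0

Response rates by class: owner-occupied 60/200 = 30%, private rental 66/120 = 55%, social housing 49/140 = 35%, other tenure 72/160 = 45%.
With weight = n_sampled/n_responded per class, the weighted class total is n_sampled:
  owner-occupied: 200 × 15 = 3000
  private rental: 120 × 7.5 = 900
  social housing: 140 × 11 = 1540
  other tenure: 160 × 12.5 = 2000
Adjusted estimate = 7440 / 620 = 12 → 12.0.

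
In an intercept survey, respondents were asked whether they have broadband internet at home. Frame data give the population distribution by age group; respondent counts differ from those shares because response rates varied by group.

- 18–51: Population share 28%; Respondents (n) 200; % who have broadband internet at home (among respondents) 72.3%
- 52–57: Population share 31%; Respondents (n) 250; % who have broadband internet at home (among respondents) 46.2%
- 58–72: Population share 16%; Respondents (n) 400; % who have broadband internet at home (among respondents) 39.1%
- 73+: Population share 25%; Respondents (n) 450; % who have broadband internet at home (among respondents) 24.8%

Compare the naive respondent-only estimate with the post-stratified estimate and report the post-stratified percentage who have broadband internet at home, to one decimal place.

47.0%

Unadjusted (pooled respondent) estimate weights by respondent counts:
  (200/1300)×72.3 + (250/1300)×46.2 + (400/1300)×39.1 + (450/1300)×24.8 = 40.6231%
Post-stratified estimate weights by population shares:
  0.28×72.3 + 0.31×46.2 + 0.16×39.1 + 0.25×24.8 = 47.022%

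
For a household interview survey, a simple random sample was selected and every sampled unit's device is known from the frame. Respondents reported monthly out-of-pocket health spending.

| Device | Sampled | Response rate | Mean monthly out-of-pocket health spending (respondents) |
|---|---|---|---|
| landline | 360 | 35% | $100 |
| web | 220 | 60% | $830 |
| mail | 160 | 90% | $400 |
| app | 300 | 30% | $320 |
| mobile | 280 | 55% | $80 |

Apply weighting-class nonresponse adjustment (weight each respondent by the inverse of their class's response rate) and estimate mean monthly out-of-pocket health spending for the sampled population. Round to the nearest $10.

Weighting each respondent by the inverse class response rate inflates each class back to its sampled size, so the class weight is n_sampled:
  landline: 360 × 100 = 36,000
  web: 220 × 830 = 182,600
  mail: 160 × 400 = 64,000
  app: 300 × 320 = 96,000
  mobile: 280 × 80 = 22,400
Adjusted estimate = 401,000 / 1,320 = 303.788 → $300.

$300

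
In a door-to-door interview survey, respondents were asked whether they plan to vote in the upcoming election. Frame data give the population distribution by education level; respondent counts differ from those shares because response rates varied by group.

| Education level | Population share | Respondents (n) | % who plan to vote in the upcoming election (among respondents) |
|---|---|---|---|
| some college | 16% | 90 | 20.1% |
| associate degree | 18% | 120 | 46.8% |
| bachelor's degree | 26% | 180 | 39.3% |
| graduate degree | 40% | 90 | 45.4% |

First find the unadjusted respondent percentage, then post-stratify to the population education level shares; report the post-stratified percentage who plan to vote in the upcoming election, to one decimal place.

Without adjustment, the pooled respondent share is:
  (90/480)×20.1 + (120/480)×46.8 + (180/480)×39.3 + (90/480)×45.4 = 38.7188%
Reweighting by population education level shares:
  0.16×20.1 + 0.18×46.8 + 0.26×39.3 + 0.4×45.4 = 40.018%

40.0%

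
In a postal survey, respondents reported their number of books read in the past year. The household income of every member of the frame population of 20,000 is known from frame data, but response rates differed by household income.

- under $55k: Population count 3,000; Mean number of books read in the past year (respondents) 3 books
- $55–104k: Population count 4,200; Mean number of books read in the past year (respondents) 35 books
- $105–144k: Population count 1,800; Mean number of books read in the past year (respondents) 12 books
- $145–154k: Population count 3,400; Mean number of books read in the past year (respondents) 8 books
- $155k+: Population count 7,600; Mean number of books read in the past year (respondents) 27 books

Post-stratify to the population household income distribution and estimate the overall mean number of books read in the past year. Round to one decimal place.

Reweight to the known household income distribution:
  under $55k: (3,000/20,000) × 3 = 0.45
  $55–104k: (4,200/20,000) × 35 = 7.35
  $105–144k: (1,800/20,000) × 12 = 1.08
  $145–154k: (3,400/20,000) × 8 = 1.36
  $155k+: (7,600/20,000) × 27 = 10.26
Post-stratified estimate = 20.5 → 20.5.

20.5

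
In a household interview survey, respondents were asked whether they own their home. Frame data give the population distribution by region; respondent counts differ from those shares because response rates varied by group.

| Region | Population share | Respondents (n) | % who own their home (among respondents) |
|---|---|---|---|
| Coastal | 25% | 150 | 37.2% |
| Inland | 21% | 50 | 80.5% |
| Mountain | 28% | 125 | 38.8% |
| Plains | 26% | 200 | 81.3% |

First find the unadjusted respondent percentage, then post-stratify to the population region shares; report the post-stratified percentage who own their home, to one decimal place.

58.2%

Naive respondent-only estimate (weights = respondent counts):
  (150/525)×37.2 + (50/525)×80.5 + (125/525)×38.8 + (200/525)×81.3 = 58.5048%
Post-stratified estimate weights by population shares:
  0.25×37.2 + 0.21×80.5 + 0.28×38.8 + 0.26×81.3 = 58.207%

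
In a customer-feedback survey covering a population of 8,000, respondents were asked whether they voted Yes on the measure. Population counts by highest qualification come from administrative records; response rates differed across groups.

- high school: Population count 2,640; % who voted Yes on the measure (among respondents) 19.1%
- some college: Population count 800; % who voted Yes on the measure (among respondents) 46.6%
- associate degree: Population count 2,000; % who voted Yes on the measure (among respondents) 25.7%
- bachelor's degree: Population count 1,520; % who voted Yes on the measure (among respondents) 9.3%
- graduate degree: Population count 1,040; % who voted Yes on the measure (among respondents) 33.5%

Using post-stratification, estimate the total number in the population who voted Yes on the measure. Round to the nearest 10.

Estimated count per cell = population count × respondent percentage:
  high school: 2,640 × 19.1% = 504.24
  some college: 800 × 46.6% = 372.8
  associate degree: 2,000 × 25.7% = 514
  bachelor's degree: 1,520 × 9.3% = 141.36
  graduate degree: 1,040 × 33.5% = 348.4
Estimated total = 1880.8 → 1,880.

1,880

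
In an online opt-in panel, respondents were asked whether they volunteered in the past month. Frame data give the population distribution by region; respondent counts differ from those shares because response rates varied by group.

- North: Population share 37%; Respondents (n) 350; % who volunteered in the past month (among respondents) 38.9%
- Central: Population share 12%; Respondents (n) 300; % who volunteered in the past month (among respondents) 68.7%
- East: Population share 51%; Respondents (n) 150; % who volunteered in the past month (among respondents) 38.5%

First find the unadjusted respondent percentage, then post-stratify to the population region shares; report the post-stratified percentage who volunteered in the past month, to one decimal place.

42.3%

Without adjustment, the pooled respondent share is:
  (350/800)×38.9 + (300/800)×68.7 + (150/800)×38.5 = 50%
Post-stratifying to population shares instead:
  0.37×38.9 + 0.12×68.7 + 0.51×38.5 = 42.272%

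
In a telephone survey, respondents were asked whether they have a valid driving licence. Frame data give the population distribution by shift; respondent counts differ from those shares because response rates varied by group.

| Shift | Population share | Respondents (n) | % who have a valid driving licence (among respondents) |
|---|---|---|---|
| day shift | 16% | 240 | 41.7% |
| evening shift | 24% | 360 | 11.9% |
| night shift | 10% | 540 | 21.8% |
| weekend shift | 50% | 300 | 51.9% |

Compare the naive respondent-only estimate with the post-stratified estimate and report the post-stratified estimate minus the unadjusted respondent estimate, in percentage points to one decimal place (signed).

+8.7 percentage points

Naive respondent-only estimate (weights = respondent counts):
  (240/1440)×41.7 + (360/1440)×11.9 + (540/1440)×21.8 + (300/1440)×51.9 = 28.9125%
Reweighting by population shift shares:
  0.16×41.7 + 0.24×11.9 + 0.1×21.8 + 0.5×51.9 = 37.658%
Difference = 37.658 − 28.9125 = 8.7455 pp.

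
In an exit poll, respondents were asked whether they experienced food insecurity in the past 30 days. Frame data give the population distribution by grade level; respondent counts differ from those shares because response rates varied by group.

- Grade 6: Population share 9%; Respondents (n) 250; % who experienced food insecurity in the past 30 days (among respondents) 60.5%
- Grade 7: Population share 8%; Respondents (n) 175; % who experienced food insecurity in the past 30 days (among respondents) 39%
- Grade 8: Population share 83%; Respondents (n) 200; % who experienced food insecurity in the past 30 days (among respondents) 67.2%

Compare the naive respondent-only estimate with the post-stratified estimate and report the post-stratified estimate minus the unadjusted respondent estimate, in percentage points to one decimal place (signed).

+7.7 percentage points

Unadjusted (pooled respondent) estimate weights by respondent counts:
  (250/625)×60.5 + (175/625)×39 + (200/625)×67.2 = 56.624%
Reweighting by population grade level shares:
  0.09×60.5 + 0.08×39 + 0.83×67.2 = 64.341%
Difference = 64.341 − 56.624 = 7.717 pp.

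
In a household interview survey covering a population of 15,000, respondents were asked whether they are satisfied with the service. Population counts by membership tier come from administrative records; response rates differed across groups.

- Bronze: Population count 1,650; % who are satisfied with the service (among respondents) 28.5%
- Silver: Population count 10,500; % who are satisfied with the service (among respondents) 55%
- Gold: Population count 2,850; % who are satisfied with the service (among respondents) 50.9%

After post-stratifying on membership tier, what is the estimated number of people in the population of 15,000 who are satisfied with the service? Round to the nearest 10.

7,700

Estimated count per cell = population count × respondent percentage:
  Bronze: 1,650 × 28.5% = 470.25
  Silver: 10,500 × 55% = 5775
  Gold: 2,850 × 50.9% = 1450.65
Estimated total = 7695.9 → 7,700.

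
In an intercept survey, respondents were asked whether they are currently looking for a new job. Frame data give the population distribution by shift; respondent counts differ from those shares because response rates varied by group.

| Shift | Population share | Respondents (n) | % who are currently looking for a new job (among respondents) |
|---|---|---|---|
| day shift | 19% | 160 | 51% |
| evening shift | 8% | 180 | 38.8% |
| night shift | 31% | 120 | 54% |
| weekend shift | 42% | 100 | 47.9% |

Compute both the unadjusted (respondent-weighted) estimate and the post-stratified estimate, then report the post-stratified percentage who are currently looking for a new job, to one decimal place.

Naive respondent-only estimate (weights = respondent counts):
  (160/560)×51 + (180/560)×38.8 + (120/560)×54 + (100/560)×47.9 = 47.1679%
Reweighting by population shift shares:
  0.19×51 + 0.08×38.8 + 0.31×54 + 0.42×47.9 = 49.652%

49.7%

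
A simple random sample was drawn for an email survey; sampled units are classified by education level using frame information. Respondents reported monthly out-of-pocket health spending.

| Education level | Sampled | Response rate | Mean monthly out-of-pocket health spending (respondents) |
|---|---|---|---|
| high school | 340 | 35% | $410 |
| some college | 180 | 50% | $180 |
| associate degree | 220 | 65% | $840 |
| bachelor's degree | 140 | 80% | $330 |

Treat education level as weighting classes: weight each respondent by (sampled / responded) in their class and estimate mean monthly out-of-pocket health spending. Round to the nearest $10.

Weighting each respondent by the inverse class response rate inflates each class back to its sampled size, so the class weight is n_sampled:
  high school: 340 × 410 = 139,400
  some college: 180 × 180 = 32,400
  associate degree: 220 × 840 = 184,800
  bachelor's degree: 140 × 330 = 46,200
Adjusted estimate = 402,800 / 880 = 457.727 → $460.

$460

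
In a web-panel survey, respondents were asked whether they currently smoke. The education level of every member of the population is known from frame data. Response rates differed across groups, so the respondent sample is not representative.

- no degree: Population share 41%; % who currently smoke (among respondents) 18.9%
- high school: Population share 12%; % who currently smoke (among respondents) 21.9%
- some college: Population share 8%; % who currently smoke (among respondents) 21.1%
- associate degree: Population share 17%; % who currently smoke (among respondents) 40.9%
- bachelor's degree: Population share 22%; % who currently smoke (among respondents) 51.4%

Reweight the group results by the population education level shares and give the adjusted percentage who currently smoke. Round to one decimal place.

Post-stratification weights by population share, not respondent share:
  no degree: 0.41 × 18.9 = 7.749
  high school: 0.12 × 21.9 = 2.628
  some college: 0.08 × 21.1 = 1.688
  associate degree: 0.17 × 40.9 = 6.953
  bachelor's degree: 0.22 × 51.4 = 11.308
Post-stratified estimate = 30.326 → 30.3%.

30.3%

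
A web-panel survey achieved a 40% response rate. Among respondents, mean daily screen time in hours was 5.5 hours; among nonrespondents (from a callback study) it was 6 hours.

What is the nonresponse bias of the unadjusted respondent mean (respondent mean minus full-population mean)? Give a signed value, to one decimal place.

Nonresponse fraction = 1 − 0.4 = 0.6.
Bias = (nonresponse fraction) × (respondent mean − nonrespondent mean)
     = 0.6 × (5.5 − 6) = 0.6 × -0.5 = -0.3.

-0.3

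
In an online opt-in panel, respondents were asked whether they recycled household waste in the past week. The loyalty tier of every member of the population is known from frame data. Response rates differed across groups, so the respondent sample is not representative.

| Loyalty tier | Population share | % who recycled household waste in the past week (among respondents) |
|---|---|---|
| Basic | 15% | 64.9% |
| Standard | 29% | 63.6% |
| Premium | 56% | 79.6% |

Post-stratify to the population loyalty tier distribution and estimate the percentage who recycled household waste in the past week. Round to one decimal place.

Post-stratification weights by population share, not respondent share:
  Basic: 0.15 × 64.9 = 9.735
  Standard: 0.29 × 63.6 = 18.444
  Premium: 0.56 × 79.6 = 44.576
Post-stratified estimate = 72.755 → 72.8%.

72.8%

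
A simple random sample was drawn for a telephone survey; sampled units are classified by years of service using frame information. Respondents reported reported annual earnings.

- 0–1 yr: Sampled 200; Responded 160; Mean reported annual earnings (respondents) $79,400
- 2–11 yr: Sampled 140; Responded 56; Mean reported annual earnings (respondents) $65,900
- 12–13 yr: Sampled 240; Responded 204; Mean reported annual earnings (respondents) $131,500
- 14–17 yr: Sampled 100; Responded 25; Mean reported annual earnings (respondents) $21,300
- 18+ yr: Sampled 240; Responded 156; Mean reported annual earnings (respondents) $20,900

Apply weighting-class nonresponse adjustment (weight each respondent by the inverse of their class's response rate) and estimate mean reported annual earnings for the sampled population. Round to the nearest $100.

Class response rates: 0–1 yr 160/200 = 80%, 2–11 yr 56/140 = 40%, 12–13 yr 204/240 = 85%, 14–17 yr 25/100 = 25%, 18+ yr 156/240 = 65%.
Each respondent's weight = sampled/responded in their class; summing within a class gives n_sampled, so:
  0–1 yr: 200 × 79,400 = 15,880,000
  2–11 yr: 140 × 65,900 = 9,226,000
  12–13 yr: 240 × 131,500 = 31,560,000
  14–17 yr: 100 × 21,300 = 2,130,000
  18+ yr: 240 × 20,900 = 5,016,000
Adjusted estimate = 63,812,000 / 920 = 69360.9 → $69,400.

$69,400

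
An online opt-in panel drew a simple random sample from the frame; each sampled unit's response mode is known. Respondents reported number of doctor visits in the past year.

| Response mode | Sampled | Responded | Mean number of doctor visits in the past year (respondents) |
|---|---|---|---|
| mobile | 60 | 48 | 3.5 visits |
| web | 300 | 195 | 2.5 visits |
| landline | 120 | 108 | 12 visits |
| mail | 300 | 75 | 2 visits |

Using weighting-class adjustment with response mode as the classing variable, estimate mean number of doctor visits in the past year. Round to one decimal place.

3.8

Response rates by class: mobile 48/60 = 80%, web 195/300 = 65%, landline 108/120 = 90%, mail 75/300 = 25%.
Weighting each respondent by the inverse class response rate inflates each class back to its sampled size, so the class weight is n_sampled:
  mobile: 60 × 3.5 = 210
  web: 300 × 2.5 = 750
  landline: 120 × 12 = 1440
  mail: 300 × 2 = 600
Adjusted estimate = 3000 / 780 = 3.84615 → 3.8.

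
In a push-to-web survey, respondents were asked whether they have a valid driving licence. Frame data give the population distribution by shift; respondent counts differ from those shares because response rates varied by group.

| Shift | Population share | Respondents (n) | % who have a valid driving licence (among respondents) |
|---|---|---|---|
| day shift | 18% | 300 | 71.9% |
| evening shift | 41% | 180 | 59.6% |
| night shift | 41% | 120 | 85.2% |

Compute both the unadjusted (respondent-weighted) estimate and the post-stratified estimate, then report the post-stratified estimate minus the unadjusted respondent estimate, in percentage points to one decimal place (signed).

+1.4 percentage points

Unadjusted (pooled respondent) estimate weights by respondent counts:
  (300/600)×71.9 + (180/600)×59.6 + (120/600)×85.2 = 70.87%
Post-stratified estimate weights by population shares:
  0.18×71.9 + 0.41×59.6 + 0.41×85.2 = 72.31%
Difference = 72.31 − 70.87 = 1.44 pp.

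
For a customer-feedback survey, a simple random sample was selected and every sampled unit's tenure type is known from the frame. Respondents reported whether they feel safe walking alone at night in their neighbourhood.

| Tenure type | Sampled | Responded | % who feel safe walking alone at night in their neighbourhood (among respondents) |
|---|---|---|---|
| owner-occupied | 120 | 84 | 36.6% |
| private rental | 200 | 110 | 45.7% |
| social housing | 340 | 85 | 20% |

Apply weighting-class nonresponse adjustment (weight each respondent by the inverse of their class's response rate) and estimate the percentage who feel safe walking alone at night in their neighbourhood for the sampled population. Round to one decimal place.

30.8%

Response rates by class: owner-occupied 84/120 = 70%, private rental 110/200 = 55%, social housing 85/340 = 25%.
Each respondent's weight = sampled/responded in their class; summing within a class gives n_sampled, so:
  owner-occupied: 120 × 36.6 = 4392
  private rental: 200 × 45.7 = 9140
  social housing: 340 × 20 = 6800
Adjusted estimate = 20,332 / 660 = 30.8061 → 30.8%.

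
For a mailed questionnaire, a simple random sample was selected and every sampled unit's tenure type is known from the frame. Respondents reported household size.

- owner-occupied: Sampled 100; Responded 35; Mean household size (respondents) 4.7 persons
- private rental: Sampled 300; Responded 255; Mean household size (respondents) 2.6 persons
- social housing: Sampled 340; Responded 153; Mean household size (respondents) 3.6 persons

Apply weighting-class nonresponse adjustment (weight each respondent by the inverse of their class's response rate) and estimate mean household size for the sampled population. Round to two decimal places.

3.34

Class response rates: owner-occupied 35/100 = 35%, private rental 255/300 = 85%, social housing 153/340 = 45%.
Inverse-response-rate weighting restores each class to its sampled count, so class totals weight by n_sampled:
  owner-occupied: 100 × 4.7 = 470
  private rental: 300 × 2.6 = 780
  social housing: 340 × 3.6 = 1224
Adjusted estimate = 2474 / 740 = 3.34324 → 3.34.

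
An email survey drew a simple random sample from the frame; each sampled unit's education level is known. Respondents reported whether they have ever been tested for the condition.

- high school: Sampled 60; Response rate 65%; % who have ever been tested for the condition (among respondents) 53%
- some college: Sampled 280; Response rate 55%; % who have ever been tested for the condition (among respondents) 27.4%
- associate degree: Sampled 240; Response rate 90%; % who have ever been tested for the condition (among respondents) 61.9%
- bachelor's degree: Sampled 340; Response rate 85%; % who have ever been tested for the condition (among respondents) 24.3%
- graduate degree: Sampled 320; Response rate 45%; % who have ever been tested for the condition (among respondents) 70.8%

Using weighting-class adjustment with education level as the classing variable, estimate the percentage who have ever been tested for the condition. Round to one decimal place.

45.7%

Weighting each respondent by the inverse class response rate inflates each class back to its sampled size, so the class weight is n_sampled:
  high school: 60 × 53 = 3180
  some college: 280 × 27.4 = 7672
  associate degree: 240 × 61.9 = 14,856
  bachelor's degree: 340 × 24.3 = 8262
  graduate degree: 320 × 70.8 = 22,656
Adjusted estimate = 56,626 / 1,240 = 45.6661 → 45.7%.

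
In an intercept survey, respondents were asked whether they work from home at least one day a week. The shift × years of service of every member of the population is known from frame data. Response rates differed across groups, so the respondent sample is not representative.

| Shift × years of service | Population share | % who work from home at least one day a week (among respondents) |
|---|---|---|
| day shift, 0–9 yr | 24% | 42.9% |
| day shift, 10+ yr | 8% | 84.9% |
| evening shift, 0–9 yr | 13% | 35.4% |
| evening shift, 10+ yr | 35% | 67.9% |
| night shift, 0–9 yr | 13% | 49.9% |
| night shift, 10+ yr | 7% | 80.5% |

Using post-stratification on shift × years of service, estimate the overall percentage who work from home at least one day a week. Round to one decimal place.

Reweight to the known shift × years of service distribution:
  day shift, 0–9 yr: 0.24 × 42.9 = 10.296
  day shift, 10+ yr: 0.08 × 84.9 = 6.792
  evening shift, 0–9 yr: 0.13 × 35.4 = 4.602
  evening shift, 10+ yr: 0.35 × 67.9 = 23.765
  night shift, 0–9 yr: 0.13 × 49.9 = 6.487
  night shift, 10+ yr: 0.07 × 80.5 = 5.635
Post-stratified estimate = 57.577 → 57.6%.

57.6%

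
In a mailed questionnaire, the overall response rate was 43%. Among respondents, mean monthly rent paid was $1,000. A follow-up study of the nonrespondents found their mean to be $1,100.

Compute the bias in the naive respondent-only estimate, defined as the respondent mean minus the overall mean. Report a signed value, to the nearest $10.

Nonresponse fraction = 1 − 0.43 = 0.57.
Bias = (nonresponse fraction) × (respondent mean − nonrespondent mean)
     = 0.57 × (1000 − 1100) = 0.57 × -100 = -57.

-$60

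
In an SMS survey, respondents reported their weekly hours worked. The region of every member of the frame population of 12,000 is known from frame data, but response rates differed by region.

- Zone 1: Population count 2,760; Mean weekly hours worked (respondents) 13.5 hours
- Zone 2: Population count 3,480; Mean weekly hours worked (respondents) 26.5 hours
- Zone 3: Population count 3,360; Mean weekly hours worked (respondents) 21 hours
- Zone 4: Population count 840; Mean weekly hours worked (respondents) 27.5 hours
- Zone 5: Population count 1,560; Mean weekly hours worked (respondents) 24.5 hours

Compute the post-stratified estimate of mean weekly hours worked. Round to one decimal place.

21.8

Each cell contributes population-share × respondent value:
  Zone 1: (2,760/12,000) × 13.5 = 3.105
  Zone 2: (3,480/12,000) × 26.5 = 7.685
  Zone 3: (3,360/12,000) × 21 = 5.88
  Zone 4: (840/12,000) × 27.5 = 1.925
  Zone 5: (1,560/12,000) × 24.5 = 3.185
Post-stratified estimate = 21.78 → 21.8.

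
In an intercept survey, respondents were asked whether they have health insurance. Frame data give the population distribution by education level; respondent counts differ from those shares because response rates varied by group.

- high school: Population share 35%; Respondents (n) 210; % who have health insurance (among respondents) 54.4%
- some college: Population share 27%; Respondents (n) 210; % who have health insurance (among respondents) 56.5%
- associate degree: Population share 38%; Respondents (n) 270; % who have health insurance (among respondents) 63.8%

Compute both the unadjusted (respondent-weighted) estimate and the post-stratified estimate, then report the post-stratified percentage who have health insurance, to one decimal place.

58.5%

Without adjustment, the pooled respondent share is:
  (210/690)×54.4 + (210/690)×56.5 + (270/690)×63.8 = 58.7174%
Post-stratified estimate weights by population shares:
  0.35×54.4 + 0.27×56.5 + 0.38×63.8 = 58.539%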